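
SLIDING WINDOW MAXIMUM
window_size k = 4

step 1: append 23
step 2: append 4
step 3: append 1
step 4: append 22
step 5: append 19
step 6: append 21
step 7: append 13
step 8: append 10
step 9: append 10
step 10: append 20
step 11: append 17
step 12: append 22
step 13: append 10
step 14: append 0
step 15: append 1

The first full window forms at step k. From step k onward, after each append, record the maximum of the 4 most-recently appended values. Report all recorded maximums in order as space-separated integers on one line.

step 1: append 23 -> window=[23] (not full yet)
step 2: append 4 -> window=[23, 4] (not full yet)
step 3: append 1 -> window=[23, 4, 1] (not full yet)
step 4: append 22 -> window=[23, 4, 1, 22] -> max=23
step 5: append 19 -> window=[4, 1, 22, 19] -> max=22
step 6: append 21 -> window=[1, 22, 19, 21] -> max=22
step 7: append 13 -> window=[22, 19, 21, 13] -> max=22
step 8: append 10 -> window=[19, 21, 13, 10] -> max=21
step 9: append 10 -> window=[21, 13, 10, 10] -> max=21
step 10: append 20 -> window=[13, 10, 10, 20] -> max=20
step 11: append 17 -> window=[10, 10, 20, 17] -> max=20
step 12: append 22 -> window=[10, 20, 17, 22] -> max=22
step 13: append 10 -> window=[20, 17, 22, 10] -> max=22
step 14: append 0 -> window=[17, 22, 10, 0] -> max=22
step 15: append 1 -> window=[22, 10, 0, 1] -> max=22

Answer: 23 22 22 22 21 21 20 20 22 22 22 22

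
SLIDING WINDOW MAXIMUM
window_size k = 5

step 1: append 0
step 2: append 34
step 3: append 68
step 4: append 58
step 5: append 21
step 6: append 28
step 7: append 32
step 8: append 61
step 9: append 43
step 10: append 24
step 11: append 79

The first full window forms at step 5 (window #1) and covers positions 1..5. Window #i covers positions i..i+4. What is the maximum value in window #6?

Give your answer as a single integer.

step 1: append 0 -> window=[0] (not full yet)
step 2: append 34 -> window=[0, 34] (not full yet)
step 3: append 68 -> window=[0, 34, 68] (not full yet)
step 4: append 58 -> window=[0, 34, 68, 58] (not full yet)
step 5: append 21 -> window=[0, 34, 68, 58, 21] -> max=68
step 6: append 28 -> window=[34, 68, 58, 21, 28] -> max=68
step 7: append 32 -> window=[68, 58, 21, 28, 32] -> max=68
step 8: append 61 -> window=[58, 21, 28, 32, 61] -> max=61
step 9: append 43 -> window=[21, 28, 32, 61, 43] -> max=61
step 10: append 24 -> window=[28, 32, 61, 43, 24] -> max=61
Window #6 max = 61

Answer: 61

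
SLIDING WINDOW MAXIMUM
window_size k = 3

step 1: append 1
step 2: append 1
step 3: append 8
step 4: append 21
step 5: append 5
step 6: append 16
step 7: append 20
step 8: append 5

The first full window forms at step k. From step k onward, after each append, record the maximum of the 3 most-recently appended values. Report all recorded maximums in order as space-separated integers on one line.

Answer: 8 21 21 21 20 20

Derivation:
step 1: append 1 -> window=[1] (not full yet)
step 2: append 1 -> window=[1, 1] (not full yet)
step 3: append 8 -> window=[1, 1, 8] -> max=8
step 4: append 21 -> window=[1, 8, 21] -> max=21
step 5: append 5 -> window=[8, 21, 5] -> max=21
step 6: append 16 -> window=[21, 5, 16] -> max=21
step 7: append 20 -> window=[5, 16, 20] -> max=20
step 8: append 5 -> window=[16, 20, 5] -> max=20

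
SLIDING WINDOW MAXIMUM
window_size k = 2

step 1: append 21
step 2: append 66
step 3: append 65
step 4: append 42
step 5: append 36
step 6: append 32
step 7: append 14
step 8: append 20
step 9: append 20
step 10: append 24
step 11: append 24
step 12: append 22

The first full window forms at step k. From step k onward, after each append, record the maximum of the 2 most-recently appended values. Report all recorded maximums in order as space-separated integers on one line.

step 1: append 21 -> window=[21] (not full yet)
step 2: append 66 -> window=[21, 66] -> max=66
step 3: append 65 -> window=[66, 65] -> max=66
step 4: append 42 -> window=[65, 42] -> max=65
step 5: append 36 -> window=[42, 36] -> max=42
step 6: append 32 -> window=[36, 32] -> max=36
step 7: append 14 -> window=[32, 14] -> max=32
step 8: append 20 -> window=[14, 20] -> max=20
step 9: append 20 -> window=[20, 20] -> max=20
step 10: append 24 -> window=[20, 24] -> max=24
step 11: append 24 -> window=[24, 24] -> max=24
step 12: append 22 -> window=[24, 22] -> max=24

Answer: 66 66 65 42 36 32 20 20 24 24 24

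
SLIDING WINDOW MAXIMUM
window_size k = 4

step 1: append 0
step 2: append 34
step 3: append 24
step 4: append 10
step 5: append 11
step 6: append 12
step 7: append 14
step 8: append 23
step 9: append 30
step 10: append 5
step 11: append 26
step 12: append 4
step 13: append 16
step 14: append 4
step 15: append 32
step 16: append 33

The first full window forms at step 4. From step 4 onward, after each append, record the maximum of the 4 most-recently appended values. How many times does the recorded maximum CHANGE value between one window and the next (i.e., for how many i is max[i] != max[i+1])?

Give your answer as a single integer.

step 1: append 0 -> window=[0] (not full yet)
step 2: append 34 -> window=[0, 34] (not full yet)
step 3: append 24 -> window=[0, 34, 24] (not full yet)
step 4: append 10 -> window=[0, 34, 24, 10] -> max=34
step 5: append 11 -> window=[34, 24, 10, 11] -> max=34
step 6: append 12 -> window=[24, 10, 11, 12] -> max=24
step 7: append 14 -> window=[10, 11, 12, 14] -> max=14
step 8: append 23 -> window=[11, 12, 14, 23] -> max=23
step 9: append 30 -> window=[12, 14, 23, 30] -> max=30
step 10: append 5 -> window=[14, 23, 30, 5] -> max=30
step 11: append 26 -> window=[23, 30, 5, 26] -> max=30
step 12: append 4 -> window=[30, 5, 26, 4] -> max=30
step 13: append 16 -> window=[5, 26, 4, 16] -> max=26
step 14: append 4 -> window=[26, 4, 16, 4] -> max=26
step 15: append 32 -> window=[4, 16, 4, 32] -> max=32
step 16: append 33 -> window=[16, 4, 32, 33] -> max=33
Recorded maximums: 34 34 24 14 23 30 30 30 30 26 26 32 33
Changes between consecutive maximums: 7

Answer: 7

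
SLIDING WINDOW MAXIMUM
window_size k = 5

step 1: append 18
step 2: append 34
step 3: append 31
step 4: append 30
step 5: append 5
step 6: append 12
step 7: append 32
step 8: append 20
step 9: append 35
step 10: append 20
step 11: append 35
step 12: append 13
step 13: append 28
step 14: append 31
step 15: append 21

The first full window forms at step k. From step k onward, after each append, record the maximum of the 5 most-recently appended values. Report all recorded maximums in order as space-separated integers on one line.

step 1: append 18 -> window=[18] (not full yet)
step 2: append 34 -> window=[18, 34] (not full yet)
step 3: append 31 -> window=[18, 34, 31] (not full yet)
step 4: append 30 -> window=[18, 34, 31, 30] (not full yet)
step 5: append 5 -> window=[18, 34, 31, 30, 5] -> max=34
step 6: append 12 -> window=[34, 31, 30, 5, 12] -> max=34
step 7: append 32 -> window=[31, 30, 5, 12, 32] -> max=32
step 8: append 20 -> window=[30, 5, 12, 32, 20] -> max=32
step 9: append 35 -> window=[5, 12, 32, 20, 35] -> max=35
step 10: append 20 -> window=[12, 32, 20, 35, 20] -> max=35
step 11: append 35 -> window=[32, 20, 35, 20, 35] -> max=35
step 12: append 13 -> window=[20, 35, 20, 35, 13] -> max=35
step 13: append 28 -> window=[35, 20, 35, 13, 28] -> max=35
step 14: append 31 -> window=[20, 35, 13, 28, 31] -> max=35
step 15: append 21 -> window=[35, 13, 28, 31, 21] -> max=35

Answer: 34 34 32 32 35 35 35 35 35 35 35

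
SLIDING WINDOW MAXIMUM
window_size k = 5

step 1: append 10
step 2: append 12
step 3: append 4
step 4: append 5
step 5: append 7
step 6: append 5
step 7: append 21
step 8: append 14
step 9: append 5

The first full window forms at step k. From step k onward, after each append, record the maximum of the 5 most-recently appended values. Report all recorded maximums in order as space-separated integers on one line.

Answer: 12 12 21 21 21

Derivation:
step 1: append 10 -> window=[10] (not full yet)
step 2: append 12 -> window=[10, 12] (not full yet)
step 3: append 4 -> window=[10, 12, 4] (not full yet)
step 4: append 5 -> window=[10, 12, 4, 5] (not full yet)
step 5: append 7 -> window=[10, 12, 4, 5, 7] -> max=12
step 6: append 5 -> window=[12, 4, 5, 7, 5] -> max=12
step 7: append 21 -> window=[4, 5, 7, 5, 21] -> max=21
step 8: append 14 -> window=[5, 7, 5, 21, 14] -> max=21
step 9: append 5 -> window=[7, 5, 21, 14, 5] -> max=21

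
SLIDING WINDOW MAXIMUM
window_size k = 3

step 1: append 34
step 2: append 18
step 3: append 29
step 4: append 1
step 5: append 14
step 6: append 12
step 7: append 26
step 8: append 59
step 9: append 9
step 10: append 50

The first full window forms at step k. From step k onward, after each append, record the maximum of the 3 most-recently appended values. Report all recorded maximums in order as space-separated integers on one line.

Answer: 34 29 29 14 26 59 59 59

Derivation:
step 1: append 34 -> window=[34] (not full yet)
step 2: append 18 -> window=[34, 18] (not full yet)
step 3: append 29 -> window=[34, 18, 29] -> max=34
step 4: append 1 -> window=[18, 29, 1] -> max=29
step 5: append 14 -> window=[29, 1, 14] -> max=29
step 6: append 12 -> window=[1, 14, 12] -> max=14
step 7: append 26 -> window=[14, 12, 26] -> max=26
step 8: append 59 -> window=[12, 26, 59] -> max=59
step 9: append 9 -> window=[26, 59, 9] -> max=59
step 10: append 50 -> window=[59, 9, 50] -> max=59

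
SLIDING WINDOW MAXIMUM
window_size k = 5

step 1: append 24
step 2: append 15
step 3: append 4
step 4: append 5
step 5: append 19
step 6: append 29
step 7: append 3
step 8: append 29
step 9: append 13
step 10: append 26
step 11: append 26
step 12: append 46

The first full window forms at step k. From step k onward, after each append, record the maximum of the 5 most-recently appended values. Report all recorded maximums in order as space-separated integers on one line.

step 1: append 24 -> window=[24] (not full yet)
step 2: append 15 -> window=[24, 15] (not full yet)
step 3: append 4 -> window=[24, 15, 4] (not full yet)
step 4: append 5 -> window=[24, 15, 4, 5] (not full yet)
step 5: append 19 -> window=[24, 15, 4, 5, 19] -> max=24
step 6: append 29 -> window=[15, 4, 5, 19, 29] -> max=29
step 7: append 3 -> window=[4, 5, 19, 29, 3] -> max=29
step 8: append 29 -> window=[5, 19, 29, 3, 29] -> max=29
step 9: append 13 -> window=[19, 29, 3, 29, 13] -> max=29
step 10: append 26 -> window=[29, 3, 29, 13, 26] -> max=29
step 11: append 26 -> window=[3, 29, 13, 26, 26] -> max=29
step 12: append 46 -> window=[29, 13, 26, 26, 46] -> max=46

Answer: 24 29 29 29 29 29 29 46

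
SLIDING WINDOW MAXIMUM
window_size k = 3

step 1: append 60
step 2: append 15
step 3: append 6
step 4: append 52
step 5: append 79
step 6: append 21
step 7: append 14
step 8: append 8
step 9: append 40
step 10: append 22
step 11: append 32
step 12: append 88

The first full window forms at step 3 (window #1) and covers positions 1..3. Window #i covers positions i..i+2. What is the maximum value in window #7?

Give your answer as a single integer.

step 1: append 60 -> window=[60] (not full yet)
step 2: append 15 -> window=[60, 15] (not full yet)
step 3: append 6 -> window=[60, 15, 6] -> max=60
step 4: append 52 -> window=[15, 6, 52] -> max=52
step 5: append 79 -> window=[6, 52, 79] -> max=79
step 6: append 21 -> window=[52, 79, 21] -> max=79
step 7: append 14 -> window=[79, 21, 14] -> max=79
step 8: append 8 -> window=[21, 14, 8] -> max=21
step 9: append 40 -> window=[14, 8, 40] -> max=40
Window #7 max = 40

Answer: 40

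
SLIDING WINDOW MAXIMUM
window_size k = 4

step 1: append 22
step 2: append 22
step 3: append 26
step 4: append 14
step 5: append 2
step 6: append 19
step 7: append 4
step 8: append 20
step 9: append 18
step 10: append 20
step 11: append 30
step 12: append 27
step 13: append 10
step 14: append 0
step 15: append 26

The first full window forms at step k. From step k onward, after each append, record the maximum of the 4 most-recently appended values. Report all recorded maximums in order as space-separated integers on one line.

Answer: 26 26 26 19 20 20 20 30 30 30 30 27

Derivation:
step 1: append 22 -> window=[22] (not full yet)
step 2: append 22 -> window=[22, 22] (not full yet)
step 3: append 26 -> window=[22, 22, 26] (not full yet)
step 4: append 14 -> window=[22, 22, 26, 14] -> max=26
step 5: append 2 -> window=[22, 26, 14, 2] -> max=26
step 6: append 19 -> window=[26, 14, 2, 19] -> max=26
step 7: append 4 -> window=[14, 2, 19, 4] -> max=19
step 8: append 20 -> window=[2, 19, 4, 20] -> max=20
step 9: append 18 -> window=[19, 4, 20, 18] -> max=20
step 10: append 20 -> window=[4, 20, 18, 20] -> max=20
step 11: append 30 -> window=[20, 18, 20, 30] -> max=30
step 12: append 27 -> window=[18, 20, 30, 27] -> max=30
step 13: append 10 -> window=[20, 30, 27, 10] -> max=30
step 14: append 0 -> window=[30, 27, 10, 0] -> max=30
step 15: append 26 -> window=[27, 10, 0, 26] -> max=27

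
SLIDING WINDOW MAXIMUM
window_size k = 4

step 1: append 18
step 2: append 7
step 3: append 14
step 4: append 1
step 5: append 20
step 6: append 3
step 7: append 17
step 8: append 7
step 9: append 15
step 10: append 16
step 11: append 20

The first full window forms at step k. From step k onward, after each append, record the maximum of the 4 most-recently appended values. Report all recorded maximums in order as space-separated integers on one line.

step 1: append 18 -> window=[18] (not full yet)
step 2: append 7 -> window=[18, 7] (not full yet)
step 3: append 14 -> window=[18, 7, 14] (not full yet)
step 4: append 1 -> window=[18, 7, 14, 1] -> max=18
step 5: append 20 -> window=[7, 14, 1, 20] -> max=20
step 6: append 3 -> window=[14, 1, 20, 3] -> max=20
step 7: append 17 -> window=[1, 20, 3, 17] -> max=20
step 8: append 7 -> window=[20, 3, 17, 7] -> max=20
step 9: append 15 -> window=[3, 17, 7, 15] -> max=17
step 10: append 16 -> window=[17, 7, 15, 16] -> max=17
step 11: append 20 -> window=[7, 15, 16, 20] -> max=20

Answer: 18 20 20 20 20 17 17 20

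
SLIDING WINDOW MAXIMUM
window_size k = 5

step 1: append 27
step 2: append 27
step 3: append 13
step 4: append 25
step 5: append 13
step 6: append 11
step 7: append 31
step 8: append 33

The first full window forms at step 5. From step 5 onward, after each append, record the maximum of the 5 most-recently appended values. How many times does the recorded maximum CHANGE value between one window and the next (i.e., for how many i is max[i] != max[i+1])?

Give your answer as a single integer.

Answer: 2

Derivation:
step 1: append 27 -> window=[27] (not full yet)
step 2: append 27 -> window=[27, 27] (not full yet)
step 3: append 13 -> window=[27, 27, 13] (not full yet)
step 4: append 25 -> window=[27, 27, 13, 25] (not full yet)
step 5: append 13 -> window=[27, 27, 13, 25, 13] -> max=27
step 6: append 11 -> window=[27, 13, 25, 13, 11] -> max=27
step 7: append 31 -> window=[13, 25, 13, 11, 31] -> max=31
step 8: append 33 -> window=[25, 13, 11, 31, 33] -> max=33
Recorded maximums: 27 27 31 33
Changes between consecutive maximums: 2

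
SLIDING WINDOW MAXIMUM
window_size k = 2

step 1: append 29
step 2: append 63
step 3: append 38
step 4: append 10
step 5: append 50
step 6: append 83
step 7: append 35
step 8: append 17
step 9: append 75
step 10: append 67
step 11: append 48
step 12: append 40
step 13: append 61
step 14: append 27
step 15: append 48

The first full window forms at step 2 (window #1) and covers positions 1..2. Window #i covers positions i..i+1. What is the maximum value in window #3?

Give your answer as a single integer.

step 1: append 29 -> window=[29] (not full yet)
step 2: append 63 -> window=[29, 63] -> max=63
step 3: append 38 -> window=[63, 38] -> max=63
step 4: append 10 -> window=[38, 10] -> max=38
Window #3 max = 38

Answer: 38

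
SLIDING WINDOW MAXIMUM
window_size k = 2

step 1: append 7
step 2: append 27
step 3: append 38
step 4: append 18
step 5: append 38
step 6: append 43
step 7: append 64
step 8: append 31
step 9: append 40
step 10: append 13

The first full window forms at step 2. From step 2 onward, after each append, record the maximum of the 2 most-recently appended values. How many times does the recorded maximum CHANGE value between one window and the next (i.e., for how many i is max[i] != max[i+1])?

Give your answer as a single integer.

Answer: 4

Derivation:
step 1: append 7 -> window=[7] (not full yet)
step 2: append 27 -> window=[7, 27] -> max=27
step 3: append 38 -> window=[27, 38] -> max=38
step 4: append 18 -> window=[38, 18] -> max=38
step 5: append 38 -> window=[18, 38] -> max=38
step 6: append 43 -> window=[38, 43] -> max=43
step 7: append 64 -> window=[43, 64] -> max=64
step 8: append 31 -> window=[64, 31] -> max=64
step 9: append 40 -> window=[31, 40] -> max=40
step 10: append 13 -> window=[40, 13] -> max=40
Recorded maximums: 27 38 38 38 43 64 64 40 40
Changes between consecutive maximums: 4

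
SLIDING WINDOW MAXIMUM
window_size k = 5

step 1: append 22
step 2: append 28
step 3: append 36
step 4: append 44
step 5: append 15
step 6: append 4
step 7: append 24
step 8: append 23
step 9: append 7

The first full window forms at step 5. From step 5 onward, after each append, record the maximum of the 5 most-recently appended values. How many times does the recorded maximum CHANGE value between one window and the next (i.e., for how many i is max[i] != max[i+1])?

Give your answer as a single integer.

step 1: append 22 -> window=[22] (not full yet)
step 2: append 28 -> window=[22, 28] (not full yet)
step 3: append 36 -> window=[22, 28, 36] (not full yet)
step 4: append 44 -> window=[22, 28, 36, 44] (not full yet)
step 5: append 15 -> window=[22, 28, 36, 44, 15] -> max=44
step 6: append 4 -> window=[28, 36, 44, 15, 4] -> max=44
step 7: append 24 -> window=[36, 44, 15, 4, 24] -> max=44
step 8: append 23 -> window=[44, 15, 4, 24, 23] -> max=44
step 9: append 7 -> window=[15, 4, 24, 23, 7] -> max=24
Recorded maximums: 44 44 44 44 24
Changes between consecutive maximums: 1

Answer: 1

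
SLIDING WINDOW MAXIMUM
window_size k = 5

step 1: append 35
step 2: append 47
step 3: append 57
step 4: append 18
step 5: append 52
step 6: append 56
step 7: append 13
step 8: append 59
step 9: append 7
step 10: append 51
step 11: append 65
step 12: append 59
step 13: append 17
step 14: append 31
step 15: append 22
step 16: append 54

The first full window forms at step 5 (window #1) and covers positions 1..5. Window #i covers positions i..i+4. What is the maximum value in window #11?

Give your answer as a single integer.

step 1: append 35 -> window=[35] (not full yet)
step 2: append 47 -> window=[35, 47] (not full yet)
step 3: append 57 -> window=[35, 47, 57] (not full yet)
step 4: append 18 -> window=[35, 47, 57, 18] (not full yet)
step 5: append 52 -> window=[35, 47, 57, 18, 52] -> max=57
step 6: append 56 -> window=[47, 57, 18, 52, 56] -> max=57
step 7: append 13 -> window=[57, 18, 52, 56, 13] -> max=57
step 8: append 59 -> window=[18, 52, 56, 13, 59] -> max=59
step 9: append 7 -> window=[52, 56, 13, 59, 7] -> max=59
step 10: append 51 -> window=[56, 13, 59, 7, 51] -> max=59
step 11: append 65 -> window=[13, 59, 7, 51, 65] -> max=65
step 12: append 59 -> window=[59, 7, 51, 65, 59] -> max=65
step 13: append 17 -> window=[7, 51, 65, 59, 17] -> max=65
step 14: append 31 -> window=[51, 65, 59, 17, 31] -> max=65
step 15: append 22 -> window=[65, 59, 17, 31, 22] -> max=65
Window #11 max = 65

Answer: 65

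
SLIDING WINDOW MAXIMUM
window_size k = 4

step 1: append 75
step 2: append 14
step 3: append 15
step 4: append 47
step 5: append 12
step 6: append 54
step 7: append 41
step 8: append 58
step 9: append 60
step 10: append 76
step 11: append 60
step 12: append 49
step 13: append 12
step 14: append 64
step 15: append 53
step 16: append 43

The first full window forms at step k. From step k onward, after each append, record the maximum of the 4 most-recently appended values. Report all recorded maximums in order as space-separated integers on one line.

Answer: 75 47 54 54 58 60 76 76 76 76 64 64 64

Derivation:
step 1: append 75 -> window=[75] (not full yet)
step 2: append 14 -> window=[75, 14] (not full yet)
step 3: append 15 -> window=[75, 14, 15] (not full yet)
step 4: append 47 -> window=[75, 14, 15, 47] -> max=75
step 5: append 12 -> window=[14, 15, 47, 12] -> max=47
step 6: append 54 -> window=[15, 47, 12, 54] -> max=54
step 7: append 41 -> window=[47, 12, 54, 41] -> max=54
step 8: append 58 -> window=[12, 54, 41, 58] -> max=58
step 9: append 60 -> window=[54, 41, 58, 60] -> max=60
step 10: append 76 -> window=[41, 58, 60, 76] -> max=76
step 11: append 60 -> window=[58, 60, 76, 60] -> max=76
step 12: append 49 -> window=[60, 76, 60, 49] -> max=76
step 13: append 12 -> window=[76, 60, 49, 12] -> max=76
step 14: append 64 -> window=[60, 49, 12, 64] -> max=64
step 15: append 53 -> window=[49, 12, 64, 53] -> max=64
step 16: append 43 -> window=[12, 64, 53, 43] -> max=64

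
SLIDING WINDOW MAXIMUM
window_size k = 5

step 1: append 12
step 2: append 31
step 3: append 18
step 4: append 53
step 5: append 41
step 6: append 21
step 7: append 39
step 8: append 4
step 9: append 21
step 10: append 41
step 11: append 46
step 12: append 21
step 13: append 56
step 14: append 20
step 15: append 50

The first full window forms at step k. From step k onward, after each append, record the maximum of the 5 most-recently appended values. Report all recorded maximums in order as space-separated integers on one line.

step 1: append 12 -> window=[12] (not full yet)
step 2: append 31 -> window=[12, 31] (not full yet)
step 3: append 18 -> window=[12, 31, 18] (not full yet)
step 4: append 53 -> window=[12, 31, 18, 53] (not full yet)
step 5: append 41 -> window=[12, 31, 18, 53, 41] -> max=53
step 6: append 21 -> window=[31, 18, 53, 41, 21] -> max=53
step 7: append 39 -> window=[18, 53, 41, 21, 39] -> max=53
step 8: append 4 -> window=[53, 41, 21, 39, 4] -> max=53
step 9: append 21 -> window=[41, 21, 39, 4, 21] -> max=41
step 10: append 41 -> window=[21, 39, 4, 21, 41] -> max=41
step 11: append 46 -> window=[39, 4, 21, 41, 46] -> max=46
step 12: append 21 -> window=[4, 21, 41, 46, 21] -> max=46
step 13: append 56 -> window=[21, 41, 46, 21, 56] -> max=56
step 14: append 20 -> window=[41, 46, 21, 56, 20] -> max=56
step 15: append 50 -> window=[46, 21, 56, 20, 50] -> max=56

Answer: 53 53 53 53 41 41 46 46 56 56 56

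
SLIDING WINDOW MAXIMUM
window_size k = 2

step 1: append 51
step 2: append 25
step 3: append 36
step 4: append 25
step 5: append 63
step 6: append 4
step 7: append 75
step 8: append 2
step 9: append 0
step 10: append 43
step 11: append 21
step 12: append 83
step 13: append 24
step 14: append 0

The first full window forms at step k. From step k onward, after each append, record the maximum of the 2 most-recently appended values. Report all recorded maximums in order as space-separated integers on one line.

Answer: 51 36 36 63 63 75 75 2 43 43 83 83 24

Derivation:
step 1: append 51 -> window=[51] (not full yet)
step 2: append 25 -> window=[51, 25] -> max=51
step 3: append 36 -> window=[25, 36] -> max=36
step 4: append 25 -> window=[36, 25] -> max=36
step 5: append 63 -> window=[25, 63] -> max=63
step 6: append 4 -> window=[63, 4] -> max=63
step 7: append 75 -> window=[4, 75] -> max=75
step 8: append 2 -> window=[75, 2] -> max=75
step 9: append 0 -> window=[2, 0] -> max=2
step 10: append 43 -> window=[0, 43] -> max=43
step 11: append 21 -> window=[43, 21] -> max=43
step 12: append 83 -> window=[21, 83] -> max=83
step 13: append 24 -> window=[83, 24] -> max=83
step 14: append 0 -> window=[24, 0] -> max=24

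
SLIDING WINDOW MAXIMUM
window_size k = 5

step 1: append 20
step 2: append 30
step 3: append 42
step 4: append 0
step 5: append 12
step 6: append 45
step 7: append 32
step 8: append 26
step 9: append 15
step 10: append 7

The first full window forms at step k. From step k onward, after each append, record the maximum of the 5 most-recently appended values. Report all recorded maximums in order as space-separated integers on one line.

Answer: 42 45 45 45 45 45

Derivation:
step 1: append 20 -> window=[20] (not full yet)
step 2: append 30 -> window=[20, 30] (not full yet)
step 3: append 42 -> window=[20, 30, 42] (not full yet)
step 4: append 0 -> window=[20, 30, 42, 0] (not full yet)
step 5: append 12 -> window=[20, 30, 42, 0, 12] -> max=42
step 6: append 45 -> window=[30, 42, 0, 12, 45] -> max=45
step 7: append 32 -> window=[42, 0, 12, 45, 32] -> max=45
step 8: append 26 -> window=[0, 12, 45, 32, 26] -> max=45
step 9: append 15 -> window=[12, 45, 32, 26, 15] -> max=45
step 10: append 7 -> window=[45, 32, 26, 15, 7] -> max=45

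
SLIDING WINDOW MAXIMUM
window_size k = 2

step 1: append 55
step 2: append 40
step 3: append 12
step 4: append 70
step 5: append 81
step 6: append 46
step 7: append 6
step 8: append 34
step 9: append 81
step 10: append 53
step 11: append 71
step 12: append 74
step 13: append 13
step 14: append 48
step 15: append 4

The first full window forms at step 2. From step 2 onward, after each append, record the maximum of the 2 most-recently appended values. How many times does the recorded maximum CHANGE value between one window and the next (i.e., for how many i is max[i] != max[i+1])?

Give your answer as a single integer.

Answer: 9

Derivation:
step 1: append 55 -> window=[55] (not full yet)
step 2: append 40 -> window=[55, 40] -> max=55
step 3: append 12 -> window=[40, 12] -> max=40
step 4: append 70 -> window=[12, 70] -> max=70
step 5: append 81 -> window=[70, 81] -> max=81
step 6: append 46 -> window=[81, 46] -> max=81
step 7: append 6 -> window=[46, 6] -> max=46
step 8: append 34 -> window=[6, 34] -> max=34
step 9: append 81 -> window=[34, 81] -> max=81
step 10: append 53 -> window=[81, 53] -> max=81
step 11: append 71 -> window=[53, 71] -> max=71
step 12: append 74 -> window=[71, 74] -> max=74
step 13: append 13 -> window=[74, 13] -> max=74
step 14: append 48 -> window=[13, 48] -> max=48
step 15: append 4 -> window=[48, 4] -> max=48
Recorded maximums: 55 40 70 81 81 46 34 81 81 71 74 74 48 48
Changes between consecutive maximums: 9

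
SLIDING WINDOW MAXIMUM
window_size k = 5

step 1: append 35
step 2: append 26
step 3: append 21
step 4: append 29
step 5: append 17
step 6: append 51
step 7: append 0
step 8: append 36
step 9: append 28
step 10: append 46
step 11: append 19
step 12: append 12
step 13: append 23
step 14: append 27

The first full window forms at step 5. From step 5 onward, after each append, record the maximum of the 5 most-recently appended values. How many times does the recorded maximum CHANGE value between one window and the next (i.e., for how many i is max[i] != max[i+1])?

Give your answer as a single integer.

step 1: append 35 -> window=[35] (not full yet)
step 2: append 26 -> window=[35, 26] (not full yet)
step 3: append 21 -> window=[35, 26, 21] (not full yet)
step 4: append 29 -> window=[35, 26, 21, 29] (not full yet)
step 5: append 17 -> window=[35, 26, 21, 29, 17] -> max=35
step 6: append 51 -> window=[26, 21, 29, 17, 51] -> max=51
step 7: append 0 -> window=[21, 29, 17, 51, 0] -> max=51
step 8: append 36 -> window=[29, 17, 51, 0, 36] -> max=51
step 9: append 28 -> window=[17, 51, 0, 36, 28] -> max=51
step 10: append 46 -> window=[51, 0, 36, 28, 46] -> max=51
step 11: append 19 -> window=[0, 36, 28, 46, 19] -> max=46
step 12: append 12 -> window=[36, 28, 46, 19, 12] -> max=46
step 13: append 23 -> window=[28, 46, 19, 12, 23] -> max=46
step 14: append 27 -> window=[46, 19, 12, 23, 27] -> max=46
Recorded maximums: 35 51 51 51 51 51 46 46 46 46
Changes between consecutive maximums: 2

Answer: 2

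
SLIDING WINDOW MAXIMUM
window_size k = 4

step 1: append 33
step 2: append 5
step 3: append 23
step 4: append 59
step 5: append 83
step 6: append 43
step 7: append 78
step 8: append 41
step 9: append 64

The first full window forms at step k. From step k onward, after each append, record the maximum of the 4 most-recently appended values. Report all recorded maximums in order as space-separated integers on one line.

Answer: 59 83 83 83 83 78

Derivation:
step 1: append 33 -> window=[33] (not full yet)
step 2: append 5 -> window=[33, 5] (not full yet)
step 3: append 23 -> window=[33, 5, 23] (not full yet)
step 4: append 59 -> window=[33, 5, 23, 59] -> max=59
step 5: append 83 -> window=[5, 23, 59, 83] -> max=83
step 6: append 43 -> window=[23, 59, 83, 43] -> max=83
step 7: append 78 -> window=[59, 83, 43, 78] -> max=83
step 8: append 41 -> window=[83, 43, 78, 41] -> max=83
step 9: append 64 -> window=[43, 78, 41, 64] -> max=78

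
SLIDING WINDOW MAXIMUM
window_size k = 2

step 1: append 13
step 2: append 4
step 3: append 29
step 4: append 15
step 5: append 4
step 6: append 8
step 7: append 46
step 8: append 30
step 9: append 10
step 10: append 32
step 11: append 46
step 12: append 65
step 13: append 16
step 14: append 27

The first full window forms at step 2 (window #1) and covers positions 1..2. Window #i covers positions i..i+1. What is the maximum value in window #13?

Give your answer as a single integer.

Answer: 27

Derivation:
step 1: append 13 -> window=[13] (not full yet)
step 2: append 4 -> window=[13, 4] -> max=13
step 3: append 29 -> window=[4, 29] -> max=29
step 4: append 15 -> window=[29, 15] -> max=29
step 5: append 4 -> window=[15, 4] -> max=15
step 6: append 8 -> window=[4, 8] -> max=8
step 7: append 46 -> window=[8, 46] -> max=46
step 8: append 30 -> window=[46, 30] -> max=46
step 9: append 10 -> window=[30, 10] -> max=30
step 10: append 32 -> window=[10, 32] -> max=32
step 11: append 46 -> window=[32, 46] -> max=46
step 12: append 65 -> window=[46, 65] -> max=65
step 13: append 16 -> window=[65, 16] -> max=65
step 14: append 27 -> window=[16, 27] -> max=27
Window #13 max = 27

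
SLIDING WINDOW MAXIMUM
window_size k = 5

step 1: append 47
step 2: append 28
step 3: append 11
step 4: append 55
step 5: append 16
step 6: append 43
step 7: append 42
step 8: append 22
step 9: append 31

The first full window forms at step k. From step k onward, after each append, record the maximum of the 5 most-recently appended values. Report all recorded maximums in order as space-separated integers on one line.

step 1: append 47 -> window=[47] (not full yet)
step 2: append 28 -> window=[47, 28] (not full yet)
step 3: append 11 -> window=[47, 28, 11] (not full yet)
step 4: append 55 -> window=[47, 28, 11, 55] (not full yet)
step 5: append 16 -> window=[47, 28, 11, 55, 16] -> max=55
step 6: append 43 -> window=[28, 11, 55, 16, 43] -> max=55
step 7: append 42 -> window=[11, 55, 16, 43, 42] -> max=55
step 8: append 22 -> window=[55, 16, 43, 42, 22] -> max=55
step 9: append 31 -> window=[16, 43, 42, 22, 31] -> max=43

Answer: 55 55 55 55 43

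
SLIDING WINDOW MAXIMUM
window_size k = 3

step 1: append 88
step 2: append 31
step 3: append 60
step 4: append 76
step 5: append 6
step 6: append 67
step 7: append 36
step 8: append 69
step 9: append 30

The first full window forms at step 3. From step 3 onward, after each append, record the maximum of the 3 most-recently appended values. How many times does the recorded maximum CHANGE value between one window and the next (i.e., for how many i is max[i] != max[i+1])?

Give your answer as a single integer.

step 1: append 88 -> window=[88] (not full yet)
step 2: append 31 -> window=[88, 31] (not full yet)
step 3: append 60 -> window=[88, 31, 60] -> max=88
step 4: append 76 -> window=[31, 60, 76] -> max=76
step 5: append 6 -> window=[60, 76, 6] -> max=76
step 6: append 67 -> window=[76, 6, 67] -> max=76
step 7: append 36 -> window=[6, 67, 36] -> max=67
step 8: append 69 -> window=[67, 36, 69] -> max=69
step 9: append 30 -> window=[36, 69, 30] -> max=69
Recorded maximums: 88 76 76 76 67 69 69
Changes between consecutive maximums: 3

Answer: 3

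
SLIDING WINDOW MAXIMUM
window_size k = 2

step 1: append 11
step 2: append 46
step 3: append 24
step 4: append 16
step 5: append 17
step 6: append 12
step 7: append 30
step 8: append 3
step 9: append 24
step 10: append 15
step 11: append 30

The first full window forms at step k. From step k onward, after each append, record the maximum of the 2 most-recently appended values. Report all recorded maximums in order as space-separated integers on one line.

Answer: 46 46 24 17 17 30 30 24 24 30

Derivation:
step 1: append 11 -> window=[11] (not full yet)
step 2: append 46 -> window=[11, 46] -> max=46
step 3: append 24 -> window=[46, 24] -> max=46
step 4: append 16 -> window=[24, 16] -> max=24
step 5: append 17 -> window=[16, 17] -> max=17
step 6: append 12 -> window=[17, 12] -> max=17
step 7: append 30 -> window=[12, 30] -> max=30
step 8: append 3 -> window=[30, 3] -> max=30
step 9: append 24 -> window=[3, 24] -> max=24
step 10: append 15 -> window=[24, 15] -> max=24
step 11: append 30 -> window=[15, 30] -> max=30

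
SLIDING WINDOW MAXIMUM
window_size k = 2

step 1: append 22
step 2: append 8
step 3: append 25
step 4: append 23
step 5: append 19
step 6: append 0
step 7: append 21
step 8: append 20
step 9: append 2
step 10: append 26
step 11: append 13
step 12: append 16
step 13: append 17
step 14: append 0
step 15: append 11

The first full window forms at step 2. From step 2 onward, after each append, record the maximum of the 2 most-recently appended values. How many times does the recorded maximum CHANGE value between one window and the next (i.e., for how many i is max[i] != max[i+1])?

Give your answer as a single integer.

Answer: 9

Derivation:
step 1: append 22 -> window=[22] (not full yet)
step 2: append 8 -> window=[22, 8] -> max=22
step 3: append 25 -> window=[8, 25] -> max=25
step 4: append 23 -> window=[25, 23] -> max=25
step 5: append 19 -> window=[23, 19] -> max=23
step 6: append 0 -> window=[19, 0] -> max=19
step 7: append 21 -> window=[0, 21] -> max=21
step 8: append 20 -> window=[21, 20] -> max=21
step 9: append 2 -> window=[20, 2] -> max=20
step 10: append 26 -> window=[2, 26] -> max=26
step 11: append 13 -> window=[26, 13] -> max=26
step 12: append 16 -> window=[13, 16] -> max=16
step 13: append 17 -> window=[16, 17] -> max=17
step 14: append 0 -> window=[17, 0] -> max=17
step 15: append 11 -> window=[0, 11] -> max=11
Recorded maximums: 22 25 25 23 19 21 21 20 26 26 16 17 17 11
Changes between consecutive maximums: 9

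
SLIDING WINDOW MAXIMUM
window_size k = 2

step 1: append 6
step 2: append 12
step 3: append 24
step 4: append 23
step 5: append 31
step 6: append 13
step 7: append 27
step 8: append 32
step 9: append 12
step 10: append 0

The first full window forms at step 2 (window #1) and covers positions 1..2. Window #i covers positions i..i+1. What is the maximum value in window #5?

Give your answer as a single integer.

step 1: append 6 -> window=[6] (not full yet)
step 2: append 12 -> window=[6, 12] -> max=12
step 3: append 24 -> window=[12, 24] -> max=24
step 4: append 23 -> window=[24, 23] -> max=24
step 5: append 31 -> window=[23, 31] -> max=31
step 6: append 13 -> window=[31, 13] -> max=31
Window #5 max = 31

Answer: 31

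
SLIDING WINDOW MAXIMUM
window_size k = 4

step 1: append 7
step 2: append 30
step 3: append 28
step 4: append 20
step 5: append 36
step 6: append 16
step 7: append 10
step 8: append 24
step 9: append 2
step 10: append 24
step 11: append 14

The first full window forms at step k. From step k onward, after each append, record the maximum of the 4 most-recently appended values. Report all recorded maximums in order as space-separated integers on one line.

step 1: append 7 -> window=[7] (not full yet)
step 2: append 30 -> window=[7, 30] (not full yet)
step 3: append 28 -> window=[7, 30, 28] (not full yet)
step 4: append 20 -> window=[7, 30, 28, 20] -> max=30
step 5: append 36 -> window=[30, 28, 20, 36] -> max=36
step 6: append 16 -> window=[28, 20, 36, 16] -> max=36
step 7: append 10 -> window=[20, 36, 16, 10] -> max=36
step 8: append 24 -> window=[36, 16, 10, 24] -> max=36
step 9: append 2 -> window=[16, 10, 24, 2] -> max=24
step 10: append 24 -> window=[10, 24, 2, 24] -> max=24
step 11: append 14 -> window=[24, 2, 24, 14] -> max=24

Answer: 30 36 36 36 36 24 24 24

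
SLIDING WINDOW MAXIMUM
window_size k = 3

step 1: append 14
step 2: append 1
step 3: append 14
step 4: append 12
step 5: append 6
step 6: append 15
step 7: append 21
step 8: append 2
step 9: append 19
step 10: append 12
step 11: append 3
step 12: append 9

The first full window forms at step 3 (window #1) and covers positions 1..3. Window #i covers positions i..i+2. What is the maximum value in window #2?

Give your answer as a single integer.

Answer: 14

Derivation:
step 1: append 14 -> window=[14] (not full yet)
step 2: append 1 -> window=[14, 1] (not full yet)
step 3: append 14 -> window=[14, 1, 14] -> max=14
step 4: append 12 -> window=[1, 14, 12] -> max=14
Window #2 max = 14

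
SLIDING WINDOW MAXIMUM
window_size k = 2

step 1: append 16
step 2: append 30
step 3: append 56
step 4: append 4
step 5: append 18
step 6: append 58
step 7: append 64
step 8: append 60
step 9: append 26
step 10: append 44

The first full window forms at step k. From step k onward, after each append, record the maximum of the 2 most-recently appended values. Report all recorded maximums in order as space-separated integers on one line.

step 1: append 16 -> window=[16] (not full yet)
step 2: append 30 -> window=[16, 30] -> max=30
step 3: append 56 -> window=[30, 56] -> max=56
step 4: append 4 -> window=[56, 4] -> max=56
step 5: append 18 -> window=[4, 18] -> max=18
step 6: append 58 -> window=[18, 58] -> max=58
step 7: append 64 -> window=[58, 64] -> max=64
step 8: append 60 -> window=[64, 60] -> max=64
step 9: append 26 -> window=[60, 26] -> max=60
step 10: append 44 -> window=[26, 44] -> max=44

Answer: 30 56 56 18 58 64 64 60 44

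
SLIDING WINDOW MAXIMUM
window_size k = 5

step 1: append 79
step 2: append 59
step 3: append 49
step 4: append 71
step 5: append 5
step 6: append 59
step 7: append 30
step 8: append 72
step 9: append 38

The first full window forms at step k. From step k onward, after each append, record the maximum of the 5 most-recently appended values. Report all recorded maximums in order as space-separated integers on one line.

step 1: append 79 -> window=[79] (not full yet)
step 2: append 59 -> window=[79, 59] (not full yet)
step 3: append 49 -> window=[79, 59, 49] (not full yet)
step 4: append 71 -> window=[79, 59, 49, 71] (not full yet)
step 5: append 5 -> window=[79, 59, 49, 71, 5] -> max=79
step 6: append 59 -> window=[59, 49, 71, 5, 59] -> max=71
step 7: append 30 -> window=[49, 71, 5, 59, 30] -> max=71
step 8: append 72 -> window=[71, 5, 59, 30, 72] -> max=72
step 9: append 38 -> window=[5, 59, 30, 72, 38] -> max=72

Answer: 79 71 71 72 72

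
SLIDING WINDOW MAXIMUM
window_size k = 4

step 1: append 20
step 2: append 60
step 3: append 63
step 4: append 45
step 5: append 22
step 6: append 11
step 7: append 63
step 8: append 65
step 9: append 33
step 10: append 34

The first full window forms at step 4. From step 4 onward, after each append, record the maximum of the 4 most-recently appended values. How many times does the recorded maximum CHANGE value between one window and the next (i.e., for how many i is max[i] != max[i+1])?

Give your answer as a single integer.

Answer: 1

Derivation:
step 1: append 20 -> window=[20] (not full yet)
step 2: append 60 -> window=[20, 60] (not full yet)
step 3: append 63 -> window=[20, 60, 63] (not full yet)
step 4: append 45 -> window=[20, 60, 63, 45] -> max=63
step 5: append 22 -> window=[60, 63, 45, 22] -> max=63
step 6: append 11 -> window=[63, 45, 22, 11] -> max=63
step 7: append 63 -> window=[45, 22, 11, 63] -> max=63
step 8: append 65 -> window=[22, 11, 63, 65] -> max=65
step 9: append 33 -> window=[11, 63, 65, 33] -> max=65
step 10: append 34 -> window=[63, 65, 33, 34] -> max=65
Recorded maximums: 63 63 63 63 65 65 65
Changes between consecutive maximums: 1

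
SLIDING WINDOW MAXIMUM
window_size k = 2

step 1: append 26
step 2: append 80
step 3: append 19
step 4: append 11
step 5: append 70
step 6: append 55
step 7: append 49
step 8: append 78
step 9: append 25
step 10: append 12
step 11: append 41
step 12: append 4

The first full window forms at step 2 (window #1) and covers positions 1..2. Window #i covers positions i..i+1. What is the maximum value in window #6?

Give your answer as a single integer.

step 1: append 26 -> window=[26] (not full yet)
step 2: append 80 -> window=[26, 80] -> max=80
step 3: append 19 -> window=[80, 19] -> max=80
step 4: append 11 -> window=[19, 11] -> max=19
step 5: append 70 -> window=[11, 70] -> max=70
step 6: append 55 -> window=[70, 55] -> max=70
step 7: append 49 -> window=[55, 49] -> max=55
Window #6 max = 55

Answer: 55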